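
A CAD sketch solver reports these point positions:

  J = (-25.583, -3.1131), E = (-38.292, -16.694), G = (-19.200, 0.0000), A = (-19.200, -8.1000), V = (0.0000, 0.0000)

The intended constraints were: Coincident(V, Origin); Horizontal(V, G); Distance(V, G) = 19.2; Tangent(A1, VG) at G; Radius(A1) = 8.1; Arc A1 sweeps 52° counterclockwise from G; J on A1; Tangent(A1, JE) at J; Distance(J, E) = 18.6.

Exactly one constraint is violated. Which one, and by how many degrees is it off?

Tangent(A1, JE) at J — off by 5.10°.

V = (0.00, 0.00) ✓; V.y = 0.00, G.y = 0.00 ✓; |VG| = 19.20 ✓; ∠(AG, GV) = 90.00° ✓; |AG| = 8.100 ✓; bearing(A→J) − bearing(A→G) = 52.00° ✓; |AJ| = 8.100 ✓; ∠(AJ, JE) = 95.10° ✗; |JE| = 18.60 ✓.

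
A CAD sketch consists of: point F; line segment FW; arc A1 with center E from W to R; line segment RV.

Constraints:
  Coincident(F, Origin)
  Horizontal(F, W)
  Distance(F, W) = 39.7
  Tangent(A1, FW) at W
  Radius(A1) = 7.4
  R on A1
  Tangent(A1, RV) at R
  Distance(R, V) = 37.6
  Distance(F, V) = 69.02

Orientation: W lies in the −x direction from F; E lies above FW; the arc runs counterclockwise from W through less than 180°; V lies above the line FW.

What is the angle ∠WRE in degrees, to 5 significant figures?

28.447°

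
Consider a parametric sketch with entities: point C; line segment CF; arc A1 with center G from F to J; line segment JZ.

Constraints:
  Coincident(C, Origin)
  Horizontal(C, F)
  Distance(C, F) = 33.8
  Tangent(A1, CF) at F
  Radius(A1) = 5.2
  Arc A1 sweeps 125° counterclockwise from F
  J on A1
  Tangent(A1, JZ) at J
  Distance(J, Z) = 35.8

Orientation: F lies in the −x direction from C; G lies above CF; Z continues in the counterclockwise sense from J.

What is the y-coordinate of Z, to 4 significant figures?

37.51

On A1, F sits at bearing -90° from G; a 125° counterclockwise sweep puts J at bearing 35°, so J = G + 5.2·(cos 35°, sin 35°) = (-29.54, 8.183). A1 meets JZ tangentially, so GJ is at right angles to JZ, so JZ runs along (−sin 35°, cos 35°); with |JZ| = 35.8, Z = (-50.07, 37.51). So Z.y = 37.51.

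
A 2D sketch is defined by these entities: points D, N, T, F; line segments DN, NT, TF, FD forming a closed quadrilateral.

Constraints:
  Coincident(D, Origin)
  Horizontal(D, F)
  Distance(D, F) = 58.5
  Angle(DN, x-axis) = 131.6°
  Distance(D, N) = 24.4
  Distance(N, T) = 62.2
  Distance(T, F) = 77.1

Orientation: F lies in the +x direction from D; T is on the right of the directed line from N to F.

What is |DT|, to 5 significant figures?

43.371

Checks: |NT| = 62.20 ✓; |TF| = 77.10 ✓.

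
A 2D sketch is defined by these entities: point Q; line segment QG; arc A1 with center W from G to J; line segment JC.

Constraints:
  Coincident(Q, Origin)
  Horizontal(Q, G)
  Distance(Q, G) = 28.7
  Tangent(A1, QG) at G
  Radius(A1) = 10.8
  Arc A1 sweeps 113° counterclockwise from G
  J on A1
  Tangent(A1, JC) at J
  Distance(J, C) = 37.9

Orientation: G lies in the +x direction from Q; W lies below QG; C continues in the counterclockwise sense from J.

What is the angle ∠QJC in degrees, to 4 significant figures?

151.7°

Q is at the origin; Q and G share the same y with |QG| = 28.7 and G on the +x side, so G = (28.70, 0.000). Tangency of A1 to QG means the radius WG is perpendicular to QG, so W = G + (0, -10.8) = (28.70, -10.80). On A1, G sits at bearing 90° from W; a 113° counterclockwise sweep puts J at bearing 203°, so J = W + 10.8·(cos 203°, sin 203°) = (18.76, -15.02). A1 meets JC tangentially, so WJ is at right angles to JC, so JC runs along (−sin 203°, cos 203°); with |JC| = 37.9, C = (33.57, -49.91). Then cos ∠QJC = JQ·JC / (|JQ||JC|), giving 151.7°.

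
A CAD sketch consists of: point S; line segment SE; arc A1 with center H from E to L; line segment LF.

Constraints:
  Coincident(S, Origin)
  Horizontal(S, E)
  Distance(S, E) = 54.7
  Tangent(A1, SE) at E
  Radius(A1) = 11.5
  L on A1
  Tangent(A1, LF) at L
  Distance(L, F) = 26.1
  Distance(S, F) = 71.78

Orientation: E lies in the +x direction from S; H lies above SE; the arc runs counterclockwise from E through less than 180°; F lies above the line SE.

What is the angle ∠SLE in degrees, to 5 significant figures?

39.521°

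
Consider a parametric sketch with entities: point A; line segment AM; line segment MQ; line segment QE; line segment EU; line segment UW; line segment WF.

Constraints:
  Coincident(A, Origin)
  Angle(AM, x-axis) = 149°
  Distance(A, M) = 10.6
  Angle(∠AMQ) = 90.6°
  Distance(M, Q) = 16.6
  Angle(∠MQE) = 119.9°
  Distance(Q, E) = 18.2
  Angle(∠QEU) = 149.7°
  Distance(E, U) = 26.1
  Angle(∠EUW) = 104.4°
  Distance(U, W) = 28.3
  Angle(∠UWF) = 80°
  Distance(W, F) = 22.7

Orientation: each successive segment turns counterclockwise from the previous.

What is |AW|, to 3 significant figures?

38.2

A is at the origin; AM runs at 149.0° with length 10.6, so M = (-9.09, 5.46). ∠AMQ = 90.6° gives MQ at -122° from the x-axis; with |MQ| = 16.6, Q = (-17.8, -8.68). ∠MQE = 119.9° gives QE at -61.5° from the x-axis; with |QE| = 18.2, E = (-9.10, -24.7). ∠QEU = 149.7° gives EU at -31.2° from the x-axis; with |EU| = 26.1, U = (13.2, -38.2). ∠EUW = 104.4° gives UW at 44.4° from the x-axis; with |UW| = 28.3, W = (33.4, -18.4). Then |AW| = |W − A| = 38.2.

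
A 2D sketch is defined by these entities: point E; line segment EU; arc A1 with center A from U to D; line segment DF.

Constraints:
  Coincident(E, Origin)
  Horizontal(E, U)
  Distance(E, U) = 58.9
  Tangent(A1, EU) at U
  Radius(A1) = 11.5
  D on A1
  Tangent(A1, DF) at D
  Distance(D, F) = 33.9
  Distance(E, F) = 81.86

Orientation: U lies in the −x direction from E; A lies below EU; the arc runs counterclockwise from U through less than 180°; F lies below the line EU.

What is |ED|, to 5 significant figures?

71.454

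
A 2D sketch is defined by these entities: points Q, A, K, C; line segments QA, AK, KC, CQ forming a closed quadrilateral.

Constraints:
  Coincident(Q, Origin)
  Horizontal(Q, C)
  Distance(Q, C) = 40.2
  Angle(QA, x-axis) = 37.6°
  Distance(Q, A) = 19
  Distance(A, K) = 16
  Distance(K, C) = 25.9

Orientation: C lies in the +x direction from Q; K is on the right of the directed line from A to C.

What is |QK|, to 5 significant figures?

15.323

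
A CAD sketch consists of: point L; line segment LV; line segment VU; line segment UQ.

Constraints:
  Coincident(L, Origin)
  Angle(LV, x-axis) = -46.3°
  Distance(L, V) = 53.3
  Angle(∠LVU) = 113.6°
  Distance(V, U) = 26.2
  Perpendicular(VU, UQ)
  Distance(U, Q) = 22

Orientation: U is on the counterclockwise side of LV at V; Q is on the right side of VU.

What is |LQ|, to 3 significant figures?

85.3

L is at the origin; LV runs at -46.3° with length 53.3, so V = 53.3·(cos -46.3°, sin -46.3°) = (36.8, -38.5). ∠LVU = 113.6°, so VU runs at -46.3° + (180° − 113.6°) = 20.1° from the x-axis; with |VU| = 26.2, U = V + 26.2·(cos 20.1°, sin 20.1°) = (61.4, -29.5). VU ⟂ UQ; with |UQ| = 22.0 on the right of VU, Q = U + 22.0·(0.344, -0.939) = (69.0, -50.2). Then |LQ| = |Q − L| = 85.3.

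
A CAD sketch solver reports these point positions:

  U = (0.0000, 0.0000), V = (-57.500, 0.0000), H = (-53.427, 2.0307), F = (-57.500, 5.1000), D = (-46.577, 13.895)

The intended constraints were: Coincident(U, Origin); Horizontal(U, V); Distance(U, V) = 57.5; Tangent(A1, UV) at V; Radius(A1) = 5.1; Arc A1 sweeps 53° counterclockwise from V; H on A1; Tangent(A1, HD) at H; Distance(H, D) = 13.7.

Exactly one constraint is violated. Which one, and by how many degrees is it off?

Tangent(A1, HD) at H — off by 7.00°.

U = (0.00, 0.00) ✓; U.y = 0.00, V.y = 0.00 ✓; |UV| = 57.50 ✓; ∠(FV, VU) = 90.00° ✓; |FV| = 5.100 ✓; bearing(F→H) − bearing(F→V) = 53.00° ✓; |FH| = 5.100 ✓; ∠(FH, HD) = 83.00° ✗; |HD| = 13.70 ✓.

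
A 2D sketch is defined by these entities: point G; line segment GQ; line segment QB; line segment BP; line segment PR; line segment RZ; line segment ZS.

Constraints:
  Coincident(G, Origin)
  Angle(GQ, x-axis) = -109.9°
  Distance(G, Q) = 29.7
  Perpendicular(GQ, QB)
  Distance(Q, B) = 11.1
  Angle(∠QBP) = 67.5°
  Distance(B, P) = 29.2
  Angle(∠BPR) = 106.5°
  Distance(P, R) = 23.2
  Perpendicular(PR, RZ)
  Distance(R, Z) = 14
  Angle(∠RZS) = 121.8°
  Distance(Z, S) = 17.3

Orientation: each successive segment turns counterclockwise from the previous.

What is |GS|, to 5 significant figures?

27.293

PR is perpendicular to RZ, so RZ runs at -103.90°; with |RZ| = 14.0, Z = (-26.880, -10.552). ∠RZS = 121.8° gives ZS at -45.700° from the x-axis; with |ZS| = 17.3, S = (-14.798, -22.933). Then |GS| = |S − G| = 27.293.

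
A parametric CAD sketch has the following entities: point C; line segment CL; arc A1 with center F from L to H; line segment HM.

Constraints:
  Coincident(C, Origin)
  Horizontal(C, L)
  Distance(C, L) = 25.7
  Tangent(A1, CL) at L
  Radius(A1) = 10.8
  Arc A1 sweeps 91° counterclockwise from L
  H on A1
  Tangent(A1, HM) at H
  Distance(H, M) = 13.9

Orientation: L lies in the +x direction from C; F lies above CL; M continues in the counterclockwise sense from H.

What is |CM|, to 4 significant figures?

43.98

On A1, L sits at bearing -90° from F; a 91° counterclockwise sweep puts H at bearing 1°, so H = F + 10.8·(cos 1°, sin 1°) = (36.50, 10.99). The tangent condition forces FH to be normal to HM, so HM runs along (−sin 1°, cos 1°); with |HM| = 13.9, M = (36.26, 24.89). Then |CM| = |M − C| = 43.98.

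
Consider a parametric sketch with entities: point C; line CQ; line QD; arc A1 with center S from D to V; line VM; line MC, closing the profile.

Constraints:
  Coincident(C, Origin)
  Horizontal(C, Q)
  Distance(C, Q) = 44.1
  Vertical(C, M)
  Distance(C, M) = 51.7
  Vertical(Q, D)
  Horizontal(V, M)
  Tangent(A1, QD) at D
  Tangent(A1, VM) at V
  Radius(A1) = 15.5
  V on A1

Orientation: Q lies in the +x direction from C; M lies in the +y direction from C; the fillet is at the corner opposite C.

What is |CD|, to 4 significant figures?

57.05

The virtual corner opposite C is at (44.10, 51.70). Since A1 is tangent to QD there, SD ⟂ QD and the tangent condition forces SV to be normal to VM, with radius 15.5, so the center S sits 15.5 in from both sides at S = (28.60, 36.20). That places the tangent points at D = (44.10, 36.20) on QD and V = (28.60, 51.70) on VM. Then |CD| = |D − C| = 57.05.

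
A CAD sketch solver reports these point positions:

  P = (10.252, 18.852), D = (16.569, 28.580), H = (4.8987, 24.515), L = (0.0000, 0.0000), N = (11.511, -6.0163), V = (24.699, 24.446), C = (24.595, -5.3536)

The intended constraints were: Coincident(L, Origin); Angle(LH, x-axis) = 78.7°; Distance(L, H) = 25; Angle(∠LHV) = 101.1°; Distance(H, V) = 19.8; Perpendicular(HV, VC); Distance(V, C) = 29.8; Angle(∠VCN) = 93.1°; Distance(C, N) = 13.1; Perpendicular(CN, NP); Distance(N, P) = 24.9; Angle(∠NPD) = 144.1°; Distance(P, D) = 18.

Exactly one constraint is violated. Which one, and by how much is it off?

Distance(P, D) = 18 — off by 6.40.

L = (0.00, 0.00) ✓; LH at 78.70° ✓; |LH| = 25.00 ✓; ∠LHV = 101.1° ✓; |HV| = 19.80 ✓; ∠(HV, VC) = 90.00° ✓; |VC| = 29.80 ✓; ∠VCN = 93.10° ✓; |CN| = 13.10 ✓; ∠(CN, NP) = 90.00° ✓; |NP| = 24.90 ✓; ∠NPD = 144.1° ✓; |PD| = 11.60 ✗.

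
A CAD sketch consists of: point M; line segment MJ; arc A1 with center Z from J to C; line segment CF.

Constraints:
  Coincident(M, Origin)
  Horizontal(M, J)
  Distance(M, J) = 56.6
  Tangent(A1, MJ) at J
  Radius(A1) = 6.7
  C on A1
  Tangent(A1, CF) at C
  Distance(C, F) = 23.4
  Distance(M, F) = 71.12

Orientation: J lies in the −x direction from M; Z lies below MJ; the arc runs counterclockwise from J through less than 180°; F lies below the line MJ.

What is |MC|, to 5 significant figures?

63.603

M is at the origin; M and J share the same y with |MJ| = 56.6 and J on the −x side, so J = (-56.600, 0.0000). A1 meets MJ tangentially, so ZJ is at right angles to MJ, so Z = J + (0, -6.7) = (-56.600, -6.7000). Since ZC ⟂ CF (tangency), |ZF| = √(6.7² + 23.4²) = 24.340 regardless of where C sits on A1. So F lies on both circle(M, 71.12) and circle(Z, 24.340); the below-MJ intersection is F = (-64.632, -29.677). C is the foot of the tangent from F: C = (-63.289, -6.3153).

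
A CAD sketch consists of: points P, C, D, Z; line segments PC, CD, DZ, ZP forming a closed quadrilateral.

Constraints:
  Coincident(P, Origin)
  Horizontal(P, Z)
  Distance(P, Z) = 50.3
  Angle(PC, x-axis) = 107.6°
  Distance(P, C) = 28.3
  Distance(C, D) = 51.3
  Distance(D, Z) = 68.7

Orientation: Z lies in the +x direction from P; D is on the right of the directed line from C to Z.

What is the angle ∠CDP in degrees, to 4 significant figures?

24.18°

Checks: |PZ| = 50.30 ✓; |PC| = 28.30 ✓; |CD| = 51.30 ✓; |DZ| = 68.70 ✓.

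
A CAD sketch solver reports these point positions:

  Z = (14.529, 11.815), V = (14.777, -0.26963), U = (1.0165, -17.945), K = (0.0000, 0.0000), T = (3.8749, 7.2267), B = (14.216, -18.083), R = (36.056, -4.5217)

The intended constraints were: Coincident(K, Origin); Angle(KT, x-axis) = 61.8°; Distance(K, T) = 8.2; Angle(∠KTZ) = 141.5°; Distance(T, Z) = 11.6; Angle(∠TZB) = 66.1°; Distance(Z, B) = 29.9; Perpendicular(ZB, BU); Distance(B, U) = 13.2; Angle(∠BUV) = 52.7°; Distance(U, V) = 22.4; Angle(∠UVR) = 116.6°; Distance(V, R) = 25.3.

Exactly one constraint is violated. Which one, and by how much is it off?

Distance(V, R) = 25.3 — off by 3.60.

K = (0.00, 0.00) ✓; KT at 61.80° ✓; |KT| = 8.200 ✓; ∠KTZ = 141.5° ✓; |TZ| = 11.60 ✓; ∠TZB = 66.10° ✓; |ZB| = 29.90 ✓; ∠(ZB, BU) = 90.00° ✓; |BU| = 13.20 ✓; ∠BUV = 52.70° ✓; |UV| = 22.40 ✓; ∠UVR = 116.6° ✓; |VR| = 21.70 ✗.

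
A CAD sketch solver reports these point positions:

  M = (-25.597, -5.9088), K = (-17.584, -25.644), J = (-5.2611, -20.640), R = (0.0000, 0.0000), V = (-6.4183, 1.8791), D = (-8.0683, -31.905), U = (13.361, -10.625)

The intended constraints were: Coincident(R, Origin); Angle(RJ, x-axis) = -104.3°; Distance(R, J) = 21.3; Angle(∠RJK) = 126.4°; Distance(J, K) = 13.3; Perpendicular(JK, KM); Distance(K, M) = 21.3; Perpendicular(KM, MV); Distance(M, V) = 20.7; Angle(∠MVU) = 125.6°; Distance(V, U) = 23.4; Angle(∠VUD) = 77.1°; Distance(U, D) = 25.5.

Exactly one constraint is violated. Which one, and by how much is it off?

Distance(U, D) = 25.5 — off by 4.70.

R = (0.00, 0.00) ✓; RJ at -104.3° ✓; |RJ| = 21.30 ✓; ∠RJK = 126.4° ✓; |JK| = 13.30 ✓; ∠(JK, KM) = 90.00° ✓; |KM| = 21.30 ✓; ∠(KM, MV) = 90.00° ✓; |MV| = 20.70 ✓; ∠MVU = 125.6° ✓; |VU| = 23.40 ✓; ∠VUD = 77.10° ✓; |UD| = 30.20 ✗.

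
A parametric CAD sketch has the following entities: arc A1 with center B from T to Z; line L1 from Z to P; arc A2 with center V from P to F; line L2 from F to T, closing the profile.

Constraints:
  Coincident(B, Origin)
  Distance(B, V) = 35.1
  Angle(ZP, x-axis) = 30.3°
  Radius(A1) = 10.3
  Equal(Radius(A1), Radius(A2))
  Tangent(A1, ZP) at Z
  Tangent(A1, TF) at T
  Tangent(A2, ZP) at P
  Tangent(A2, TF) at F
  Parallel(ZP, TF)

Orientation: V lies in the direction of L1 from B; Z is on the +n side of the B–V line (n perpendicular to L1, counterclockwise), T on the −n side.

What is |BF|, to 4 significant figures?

36.58

The slot axis is L1's direction at 30.3°, so u = (cos 30.3°, sin 30.3°) = (0.8634, 0.5045) and n = (−sin 30.3°, cos 30.3°) = (-0.5045, 0.8634). B is at the origin and V lies 35.1 along u from B, so V = 35.1·u = (30.31, 17.71). Tangency of A1 to both parallel lines with radius 10.3 puts Z and T at B ± 10.3·n: Z = (-5.197, 8.893), T = (5.197, -8.893). Equal radii place P and F the same way about V: P = V + 10.3·n = (25.11, 26.60), F = V − 10.3·n = (35.50, 8.816). Then |BF| = |F − B| = 36.58.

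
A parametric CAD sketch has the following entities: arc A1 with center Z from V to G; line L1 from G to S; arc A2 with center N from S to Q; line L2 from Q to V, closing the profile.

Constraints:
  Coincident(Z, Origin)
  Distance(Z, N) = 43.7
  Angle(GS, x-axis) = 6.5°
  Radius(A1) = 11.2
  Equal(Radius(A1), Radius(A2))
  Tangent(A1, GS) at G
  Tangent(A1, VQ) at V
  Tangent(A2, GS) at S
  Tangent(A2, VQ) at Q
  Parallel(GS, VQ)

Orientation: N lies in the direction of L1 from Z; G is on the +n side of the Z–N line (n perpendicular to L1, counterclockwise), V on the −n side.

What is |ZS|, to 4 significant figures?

45.11

The slot axis is L1's direction at 6.5°, so u = (cos 6.5°, sin 6.5°) = (0.9936, 0.1132) and n = (−sin 6.5°, cos 6.5°) = (-0.1132, 0.9936). Z is at the origin and N lies 43.7 along u from Z, so N = 43.7·u = (43.42, 4.947). Tangency of A1 to both parallel lines with radius 11.2 puts G and V at Z ± 11.2·n: G = (-1.268, 11.13), V = (1.268, -11.13). Equal radii place S and Q the same way about N: S = N + 11.2·n = (42.15, 16.07), Q = N − 11.2·n = (44.69, -6.181). Then |ZS| = |S − Z| = 45.11.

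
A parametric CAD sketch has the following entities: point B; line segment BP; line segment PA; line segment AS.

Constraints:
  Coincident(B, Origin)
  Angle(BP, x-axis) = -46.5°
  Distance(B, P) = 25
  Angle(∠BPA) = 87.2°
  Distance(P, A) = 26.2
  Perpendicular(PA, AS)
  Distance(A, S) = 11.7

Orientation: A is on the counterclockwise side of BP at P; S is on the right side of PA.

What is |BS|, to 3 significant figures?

44.4

B is at the origin; BP runs at -46.5° with length 25.0, so P = 25.0·(cos -46.5°, sin -46.5°) = (17.2, -18.1). ∠BPA = 87.2°, so PA runs at -46.5° + (180° − 87.2°) = 46.3° from the x-axis; with |PA| = 26.2, A = P + 26.2·(cos 46.3°, sin 46.3°) = (35.3, 0.807). PA is perpendicular to AS; with |AS| = 11.7 on the right of PA, S = A + 11.7·(0.723, -0.691) = (43.8, -7.28). Then |BS| = |S − B| = 44.4.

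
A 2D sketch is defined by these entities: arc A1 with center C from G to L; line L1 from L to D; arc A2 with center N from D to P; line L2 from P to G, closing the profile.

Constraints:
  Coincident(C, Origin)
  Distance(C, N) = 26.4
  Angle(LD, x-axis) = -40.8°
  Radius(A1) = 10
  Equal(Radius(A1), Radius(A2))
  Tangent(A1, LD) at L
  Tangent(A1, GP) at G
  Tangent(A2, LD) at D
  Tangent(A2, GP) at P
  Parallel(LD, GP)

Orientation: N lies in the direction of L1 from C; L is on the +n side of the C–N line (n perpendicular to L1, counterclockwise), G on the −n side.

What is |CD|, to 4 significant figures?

28.23

The slot axis is L1's direction at -40.8°, so u = (cos -40.8°, sin -40.8°) = (0.7570, -0.6534) and n = (−sin -40.8°, cos -40.8°) = (0.6534, 0.7570). C is at the origin and N lies 26.4 along u from C, so N = 26.4·u = (19.98, -17.25). Tangency of A1 to both parallel lines with radius 10.0 puts L and G at C ± 10.0·n: L = (6.534, 7.570), G = (-6.534, -7.570). Equal radii place D and P the same way about N: D = N + 10.0·n = (26.52, -9.680), P = N − 10.0·n = (13.45, -24.82). Then |CD| = |D − C| = 28.23.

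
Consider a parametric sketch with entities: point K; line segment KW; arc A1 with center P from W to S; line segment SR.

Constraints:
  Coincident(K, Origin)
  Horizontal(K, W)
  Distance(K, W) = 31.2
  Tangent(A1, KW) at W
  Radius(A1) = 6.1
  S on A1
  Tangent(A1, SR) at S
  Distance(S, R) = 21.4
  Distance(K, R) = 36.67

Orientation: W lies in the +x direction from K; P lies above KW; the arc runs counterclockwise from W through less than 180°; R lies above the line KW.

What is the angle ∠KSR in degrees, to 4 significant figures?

71.11°

Checks: |PW| = 6.100 ✓; |PS| = 6.100 ✓; ∠(PS, SR) = 90.00° ✓; |SR| = 21.40 ✓; |KR| = 36.67 ✓.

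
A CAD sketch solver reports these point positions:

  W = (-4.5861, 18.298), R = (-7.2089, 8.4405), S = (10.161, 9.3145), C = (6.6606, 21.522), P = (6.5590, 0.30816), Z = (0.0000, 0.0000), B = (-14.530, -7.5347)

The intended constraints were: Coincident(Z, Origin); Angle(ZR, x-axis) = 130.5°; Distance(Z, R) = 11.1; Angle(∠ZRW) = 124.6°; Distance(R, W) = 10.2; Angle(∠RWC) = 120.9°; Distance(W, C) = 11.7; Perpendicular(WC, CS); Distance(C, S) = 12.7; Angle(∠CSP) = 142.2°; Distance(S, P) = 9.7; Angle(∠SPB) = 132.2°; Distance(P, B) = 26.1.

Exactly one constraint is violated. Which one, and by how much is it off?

Distance(P, B) = 26.1 — off by 3.60.

Z = (0.00, 0.00) ✓; ZR at 130.5° ✓; |ZR| = 11.10 ✓; ∠ZRW = 124.6° ✓; |RW| = 10.20 ✓; ∠RWC = 120.9° ✓; |WC| = 11.70 ✓; ∠(WC, CS) = 90.00° ✓; |CS| = 12.70 ✓; ∠CSP = 142.2° ✓; |SP| = 9.700 ✓; ∠SPB = 132.2° ✓; |PB| = 22.50 ✗.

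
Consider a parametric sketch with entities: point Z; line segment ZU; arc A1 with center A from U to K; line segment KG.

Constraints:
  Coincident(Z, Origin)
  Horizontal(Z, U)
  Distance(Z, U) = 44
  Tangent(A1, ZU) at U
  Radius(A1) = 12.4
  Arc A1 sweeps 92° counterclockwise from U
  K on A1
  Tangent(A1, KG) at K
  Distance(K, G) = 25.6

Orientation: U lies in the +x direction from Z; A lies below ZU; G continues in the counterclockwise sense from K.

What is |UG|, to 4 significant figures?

40.10

Z is at the origin; ZU is horizontal with |ZU| = 44.0 and U on the +x side, so U = (44.00, 0.000). The tangent condition forces AU to be normal to ZU, so A = U + (0, -12.4) = (44.00, -12.40). On A1, U sits at bearing 90° from A; a 92° counterclockwise sweep puts K at bearing 182°, so K = A + 12.4·(cos 182°, sin 182°) = (31.61, -12.83). The tangent condition forces AK to be normal to KG, so KG runs along (−sin 182°, cos 182°); with |KG| = 25.6, G = (32.50, -38.42). Then |UG| = |G − U| = 40.10.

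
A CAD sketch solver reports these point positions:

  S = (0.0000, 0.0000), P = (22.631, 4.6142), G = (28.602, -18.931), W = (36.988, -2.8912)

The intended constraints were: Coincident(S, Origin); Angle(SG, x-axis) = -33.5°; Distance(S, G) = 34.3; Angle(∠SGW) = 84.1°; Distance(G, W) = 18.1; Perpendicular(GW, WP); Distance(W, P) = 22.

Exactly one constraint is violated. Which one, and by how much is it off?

Distance(W, P) = 22 — off by 5.80.

S = (0.00, 0.00) ✓; SG at -33.50° ✓; |SG| = 34.30 ✓; ∠SGW = 84.10° ✓; |GW| = 18.10 ✓; ∠(GW, WP) = 90.00° ✓; |WP| = 16.20 ✗.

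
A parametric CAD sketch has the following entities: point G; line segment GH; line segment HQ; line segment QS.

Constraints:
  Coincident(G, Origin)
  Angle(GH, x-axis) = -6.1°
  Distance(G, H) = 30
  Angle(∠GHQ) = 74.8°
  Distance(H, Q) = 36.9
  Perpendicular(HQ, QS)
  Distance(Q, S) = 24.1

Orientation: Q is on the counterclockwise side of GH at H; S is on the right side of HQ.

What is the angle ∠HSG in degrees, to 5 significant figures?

28.159°

G is at the origin; GH runs at -6.1° with length 30.0, so H = 30.0·(cos -6.1°, sin -6.1°) = (29.830, -3.1879). ∠GHQ = 74.8°, so HQ runs at -6.1° + (180° − 74.8°) = 99.100° from the x-axis; with |HQ| = 36.9, Q = H + 36.9·(cos 99.100°, sin 99.100°) = (23.994, 33.248). The perpendicularity gives QS at right angles to HQ; with |QS| = 24.1 on the right of HQ, S = Q + 24.1·(0.98741, 0.15816) = (47.791, 37.059). Then cos ∠HSG = SH·SG / (|SH||SG|), giving 28.159°.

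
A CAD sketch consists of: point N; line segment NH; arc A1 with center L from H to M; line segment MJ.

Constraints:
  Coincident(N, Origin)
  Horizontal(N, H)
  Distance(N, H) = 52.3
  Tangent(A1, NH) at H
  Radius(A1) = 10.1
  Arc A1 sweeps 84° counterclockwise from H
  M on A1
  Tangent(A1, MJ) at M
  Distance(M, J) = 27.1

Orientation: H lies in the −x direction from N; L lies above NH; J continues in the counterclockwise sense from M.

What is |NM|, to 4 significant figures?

43.21

The tangent condition forces LH to be normal to NH, so L = H + (0, 10.1) = (-52.30, 10.10). On A1, H sits at bearing -90° from L; an 84° counterclockwise sweep puts M at bearing -6°, so M = L + 10.1·(cos -6°, sin -6°) = (-42.26, 9.044). Then |NM| = |M − N| = 43.21.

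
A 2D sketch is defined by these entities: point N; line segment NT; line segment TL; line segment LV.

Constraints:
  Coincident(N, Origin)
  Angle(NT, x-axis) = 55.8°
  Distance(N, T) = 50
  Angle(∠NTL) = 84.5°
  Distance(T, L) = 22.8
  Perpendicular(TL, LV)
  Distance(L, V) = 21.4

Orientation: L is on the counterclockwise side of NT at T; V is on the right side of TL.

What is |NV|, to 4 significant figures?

73.41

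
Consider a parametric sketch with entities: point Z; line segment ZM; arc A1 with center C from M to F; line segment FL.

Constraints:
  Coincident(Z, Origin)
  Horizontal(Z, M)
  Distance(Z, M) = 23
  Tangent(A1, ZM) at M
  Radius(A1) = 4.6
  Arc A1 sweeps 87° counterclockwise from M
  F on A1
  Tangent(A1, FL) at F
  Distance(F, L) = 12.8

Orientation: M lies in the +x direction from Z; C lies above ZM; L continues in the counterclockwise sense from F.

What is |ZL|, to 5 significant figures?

33.056

On A1, M sits at bearing -90° from C; an 87° counterclockwise sweep puts F at bearing -3°, so F = C + 4.6·(cos -3°, sin -3°) = (27.594, 4.3593). A1 meets FL tangentially, so CF is at right angles to FL, so FL runs along (−sin -3°, cos -3°); with |FL| = 12.8, L = (28.264, 17.142). Then |ZL| = |L − Z| = 33.056.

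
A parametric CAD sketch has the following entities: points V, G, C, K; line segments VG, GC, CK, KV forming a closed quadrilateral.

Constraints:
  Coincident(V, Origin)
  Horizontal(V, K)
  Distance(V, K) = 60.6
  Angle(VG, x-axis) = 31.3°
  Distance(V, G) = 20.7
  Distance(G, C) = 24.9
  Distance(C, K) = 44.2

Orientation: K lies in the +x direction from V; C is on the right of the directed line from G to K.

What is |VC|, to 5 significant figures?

23.449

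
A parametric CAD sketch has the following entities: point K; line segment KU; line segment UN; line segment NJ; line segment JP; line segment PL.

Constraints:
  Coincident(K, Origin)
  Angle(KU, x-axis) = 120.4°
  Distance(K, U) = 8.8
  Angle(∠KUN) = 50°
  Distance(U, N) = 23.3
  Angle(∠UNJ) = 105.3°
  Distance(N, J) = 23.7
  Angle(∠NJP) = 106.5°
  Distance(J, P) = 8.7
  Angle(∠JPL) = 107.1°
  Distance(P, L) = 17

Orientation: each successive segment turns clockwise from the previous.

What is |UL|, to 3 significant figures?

18.8

K is at the origin; KU runs at 120.4° with length 8.8, so U = (-4.45, 7.59). ∠KUN = 50.0° gives UN at -9.60° from the x-axis; with |UN| = 23.3, N = (18.5, 3.70). ∠UNJ = 105.3° gives NJ at -84.3° from the x-axis; with |NJ| = 23.7, J = (20.9, -19.9). ∠NJP = 106.5° gives JP at -158° from the x-axis; with |JP| = 8.7, P = (12.8, -23.2). ∠JPL = 107.1° gives PL at 129° from the x-axis; with |PL| = 17.0, L = (2.05, -10.0). Then |UL| = |L − U| = 18.8.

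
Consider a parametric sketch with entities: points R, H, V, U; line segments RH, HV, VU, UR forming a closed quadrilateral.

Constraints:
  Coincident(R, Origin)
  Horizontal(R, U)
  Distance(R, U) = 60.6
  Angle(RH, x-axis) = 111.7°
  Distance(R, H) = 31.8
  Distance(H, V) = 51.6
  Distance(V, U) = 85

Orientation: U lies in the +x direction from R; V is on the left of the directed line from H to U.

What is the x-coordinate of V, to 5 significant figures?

16.544

Checks: |HV| = 51.60 ✓; |VU| = 85.00 ✓.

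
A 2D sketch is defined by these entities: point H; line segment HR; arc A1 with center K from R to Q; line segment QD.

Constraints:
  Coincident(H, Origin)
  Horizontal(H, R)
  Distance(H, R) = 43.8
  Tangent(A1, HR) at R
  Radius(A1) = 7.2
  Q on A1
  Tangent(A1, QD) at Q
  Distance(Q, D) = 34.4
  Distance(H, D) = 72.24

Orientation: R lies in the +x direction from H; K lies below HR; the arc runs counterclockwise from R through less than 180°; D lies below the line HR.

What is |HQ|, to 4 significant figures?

40.36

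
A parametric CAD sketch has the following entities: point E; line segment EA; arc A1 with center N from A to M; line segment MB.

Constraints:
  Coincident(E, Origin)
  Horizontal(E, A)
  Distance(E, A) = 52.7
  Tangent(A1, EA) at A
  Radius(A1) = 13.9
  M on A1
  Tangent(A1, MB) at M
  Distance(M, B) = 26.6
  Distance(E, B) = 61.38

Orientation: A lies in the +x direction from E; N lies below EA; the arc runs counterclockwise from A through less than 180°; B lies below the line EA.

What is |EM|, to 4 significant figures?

42.42

Checks: |NM| = 13.90 ✓; ∠(NM, MB) = 90.00° ✓; |MB| = 26.60 ✓; |EB| = 61.38 ✓.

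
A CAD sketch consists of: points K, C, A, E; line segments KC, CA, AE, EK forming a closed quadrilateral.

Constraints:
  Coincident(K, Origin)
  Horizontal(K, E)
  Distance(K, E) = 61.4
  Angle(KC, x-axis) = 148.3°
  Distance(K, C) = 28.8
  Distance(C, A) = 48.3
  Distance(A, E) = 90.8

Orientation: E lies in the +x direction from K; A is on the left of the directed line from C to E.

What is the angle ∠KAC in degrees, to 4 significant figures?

27.99°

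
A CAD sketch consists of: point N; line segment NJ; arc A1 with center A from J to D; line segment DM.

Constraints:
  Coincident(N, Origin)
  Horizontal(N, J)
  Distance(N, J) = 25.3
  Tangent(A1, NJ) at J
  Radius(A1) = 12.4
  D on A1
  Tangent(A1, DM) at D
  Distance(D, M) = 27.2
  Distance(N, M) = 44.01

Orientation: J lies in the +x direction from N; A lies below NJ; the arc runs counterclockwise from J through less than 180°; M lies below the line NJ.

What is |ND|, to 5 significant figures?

19.019

Checks: |NJ| = 25.30 ✓; |AD| = 12.40 ✓; ∠(AD, DM) = 90.00° ✓; |DM| = 27.20 ✓; |NM| = 44.01 ✓.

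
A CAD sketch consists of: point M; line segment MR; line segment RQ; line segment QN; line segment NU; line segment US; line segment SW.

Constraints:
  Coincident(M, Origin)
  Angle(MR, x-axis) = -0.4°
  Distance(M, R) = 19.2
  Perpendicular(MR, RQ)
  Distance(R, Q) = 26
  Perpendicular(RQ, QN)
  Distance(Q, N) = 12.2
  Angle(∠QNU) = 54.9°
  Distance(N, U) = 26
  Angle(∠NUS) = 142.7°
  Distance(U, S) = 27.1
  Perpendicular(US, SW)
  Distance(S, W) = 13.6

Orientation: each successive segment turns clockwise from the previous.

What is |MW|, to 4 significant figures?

52.76

∠NUS = 142.7° gives US at 17.20° from the x-axis; with |US| = 27.1, S = (47.80, 3.132). The perpendicularity gives SW at right angles to US, so SW runs at -72.80°; with |SW| = 13.6, W = (51.83, -9.859). Then |MW| = |W − M| = 52.76.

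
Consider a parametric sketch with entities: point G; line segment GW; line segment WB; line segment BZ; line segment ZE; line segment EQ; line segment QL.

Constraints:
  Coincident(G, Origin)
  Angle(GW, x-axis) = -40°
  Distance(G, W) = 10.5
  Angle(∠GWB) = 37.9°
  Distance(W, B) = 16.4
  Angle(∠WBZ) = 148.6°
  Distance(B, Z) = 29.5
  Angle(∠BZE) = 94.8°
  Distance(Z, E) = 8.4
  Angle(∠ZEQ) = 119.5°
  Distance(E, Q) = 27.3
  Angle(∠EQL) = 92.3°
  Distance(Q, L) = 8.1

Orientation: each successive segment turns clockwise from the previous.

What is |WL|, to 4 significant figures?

18.94

∠ZEQ = 119.5° gives EQ at 0.8000° from the x-axis; with |EQ| = 27.3, Q = (-1.614, 17.88). ∠EQL = 92.3° gives QL at -86.90° from the x-axis; with |QL| = 8.1, L = (-1.176, 9.795). Then |WL| = |L − W| = 18.94.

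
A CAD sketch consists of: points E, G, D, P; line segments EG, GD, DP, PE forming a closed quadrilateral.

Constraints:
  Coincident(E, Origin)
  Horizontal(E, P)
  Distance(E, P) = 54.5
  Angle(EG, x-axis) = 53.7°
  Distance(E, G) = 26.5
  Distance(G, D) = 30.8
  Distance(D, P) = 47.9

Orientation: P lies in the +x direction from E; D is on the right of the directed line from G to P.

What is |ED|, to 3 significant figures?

11.1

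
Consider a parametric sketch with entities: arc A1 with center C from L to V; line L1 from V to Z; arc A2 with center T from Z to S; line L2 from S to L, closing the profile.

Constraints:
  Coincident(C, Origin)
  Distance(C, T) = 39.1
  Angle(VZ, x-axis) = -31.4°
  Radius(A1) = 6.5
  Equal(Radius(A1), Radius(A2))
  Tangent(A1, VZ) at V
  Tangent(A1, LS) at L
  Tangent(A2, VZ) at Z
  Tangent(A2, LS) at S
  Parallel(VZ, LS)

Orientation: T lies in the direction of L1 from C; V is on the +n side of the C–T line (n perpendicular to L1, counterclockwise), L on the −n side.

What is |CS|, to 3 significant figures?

39.6

The slot axis is L1's direction at -31.4°, so u = (cos -31.4°, sin -31.4°) = (0.854, -0.521) and n = (−sin -31.4°, cos -31.4°) = (0.521, 0.854). C is at the origin and T lies 39.1 along u from C, so T = 39.1·u = (33.4, -20.4). Tangency of A1 to both parallel lines with radius 6.5 puts V and L at C ± 6.5·n: V = (3.39, 5.55), L = (-3.39, -5.55). Equal radii place Z and S the same way about T: Z = T + 6.5·n = (36.8, -14.8), S = T − 6.5·n = (30.0, -25.9). Then |CS| = |S − C| = 39.6.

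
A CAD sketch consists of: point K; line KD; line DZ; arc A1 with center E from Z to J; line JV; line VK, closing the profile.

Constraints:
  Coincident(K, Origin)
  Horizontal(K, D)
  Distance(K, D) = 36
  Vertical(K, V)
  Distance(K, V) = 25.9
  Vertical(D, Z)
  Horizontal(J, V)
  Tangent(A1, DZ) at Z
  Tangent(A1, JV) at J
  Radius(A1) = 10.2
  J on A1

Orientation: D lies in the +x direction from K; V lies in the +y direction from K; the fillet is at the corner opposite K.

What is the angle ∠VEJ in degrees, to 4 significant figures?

68.43°

The virtual corner opposite K is at (36.00, 25.90). The tangent condition forces EZ to be normal to DZ and tangency of A1 to JV means the radius EJ is perpendicular to JV, with radius 10.2, so the center E sits 10.2 in from both sides at E = (25.80, 15.70). That places the tangent points at Z = (36.00, 15.70) on DZ and J = (25.80, 25.90) on JV. Then cos ∠VEJ = EV·EJ / (|EV||EJ|), giving 68.43°.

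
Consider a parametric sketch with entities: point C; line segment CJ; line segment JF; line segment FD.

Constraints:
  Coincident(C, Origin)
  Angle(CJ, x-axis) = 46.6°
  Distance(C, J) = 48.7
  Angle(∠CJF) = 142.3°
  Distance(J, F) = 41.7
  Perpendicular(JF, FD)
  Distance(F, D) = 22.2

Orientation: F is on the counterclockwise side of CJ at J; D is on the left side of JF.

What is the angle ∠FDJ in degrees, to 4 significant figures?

61.97°

∠CJF = 142.3°, so JF runs at 46.6° + (180° − 142.3°) = 84.30° from the x-axis; with |JF| = 41.7, F = J + 41.7·(cos 84.30°, sin 84.30°) = (37.60, 76.88). JF ⟂ FD; with |FD| = 22.2 on the left of JF, D = F + 22.2·(-0.9951, 0.09932) = (15.51, 79.08). Then cos ∠FDJ = DF·DJ / (|DF||DJ|), giving 61.97°.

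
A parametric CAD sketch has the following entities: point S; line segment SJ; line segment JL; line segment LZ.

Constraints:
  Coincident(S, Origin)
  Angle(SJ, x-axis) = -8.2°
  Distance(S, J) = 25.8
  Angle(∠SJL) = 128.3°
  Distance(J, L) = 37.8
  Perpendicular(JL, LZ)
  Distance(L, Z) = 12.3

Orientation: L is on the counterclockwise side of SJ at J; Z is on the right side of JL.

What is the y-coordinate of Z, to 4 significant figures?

13.42

S is at the origin; SJ runs at -8.2° with length 25.8, so J = 25.8·(cos -8.2°, sin -8.2°) = (25.54, -3.680). ∠SJL = 128.3°, so JL runs at -8.2° + (180° − 128.3°) = 43.50° from the x-axis; with |JL| = 37.8, L = J + 37.8·(cos 43.50°, sin 43.50°) = (52.96, 22.34). JL is perpendicular to LZ; with |LZ| = 12.3 on the right of JL, Z = L + 12.3·(0.6884, -0.7254) = (61.42, 13.42). So Z.y = 13.42.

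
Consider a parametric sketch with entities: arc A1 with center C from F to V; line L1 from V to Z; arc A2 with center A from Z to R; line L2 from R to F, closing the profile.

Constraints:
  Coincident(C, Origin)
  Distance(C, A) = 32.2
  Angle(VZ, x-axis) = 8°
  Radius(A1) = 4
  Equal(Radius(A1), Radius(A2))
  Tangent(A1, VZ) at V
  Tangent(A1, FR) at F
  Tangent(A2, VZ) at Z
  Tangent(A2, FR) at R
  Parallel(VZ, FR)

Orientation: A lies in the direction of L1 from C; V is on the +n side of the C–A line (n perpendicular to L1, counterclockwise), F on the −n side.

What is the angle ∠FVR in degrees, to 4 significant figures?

76.05°

The slot axis is L1's direction at 8.0°, so u = (cos 8.0°, sin 8.0°) = (0.9903, 0.1392) and n = (−sin 8.0°, cos 8.0°) = (-0.1392, 0.9903). C is at the origin and A lies 32.2 along u from C, so A = 32.2·u = (31.89, 4.481). Tangency of A1 to both parallel lines with radius 4.0 puts V and F at C ± 4.0·n: V = (-0.5567, 3.961), F = (0.5567, -3.961). Equal radii place Z and R the same way about A: Z = A + 4.0·n = (31.33, 8.442), R = A − 4.0·n = (32.44, 0.5203). Then cos ∠FVR = VF·VR / (|VF||VR|), giving 76.05°.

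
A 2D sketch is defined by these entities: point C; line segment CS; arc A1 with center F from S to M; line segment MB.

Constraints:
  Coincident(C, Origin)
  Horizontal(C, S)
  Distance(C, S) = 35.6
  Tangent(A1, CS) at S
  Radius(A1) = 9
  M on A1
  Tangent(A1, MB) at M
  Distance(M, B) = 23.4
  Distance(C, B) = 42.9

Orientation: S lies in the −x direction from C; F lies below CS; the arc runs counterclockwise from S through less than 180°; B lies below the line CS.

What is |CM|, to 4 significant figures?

45.02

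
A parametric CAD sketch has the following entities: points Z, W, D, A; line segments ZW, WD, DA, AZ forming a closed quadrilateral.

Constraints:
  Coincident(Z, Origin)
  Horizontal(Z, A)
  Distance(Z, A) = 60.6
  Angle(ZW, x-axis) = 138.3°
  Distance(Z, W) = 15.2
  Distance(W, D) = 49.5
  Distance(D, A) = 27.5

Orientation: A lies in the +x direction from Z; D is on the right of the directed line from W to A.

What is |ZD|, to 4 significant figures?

35.53

Z is at the origin; ZA is horizontal with |ZA| = 60.6 and A in +x, so A = (60.6, 0). ZW runs at 138.3° with |ZW| = 15.2, so W = (-11.35, 10.11). D is determined by |WD| = 49.5 and |DA| = 27.5 together: it lies at the intersection of circle(W, 49.5) and circle(A, 27.5). With |WA| = 72.66, the foot of the radical line on WA is 47.99 from W and the perpendicular offset is √(49.5² − 47.99²) = 12.15. Taking the right-of-WA solution: D = (34.48, -8.599).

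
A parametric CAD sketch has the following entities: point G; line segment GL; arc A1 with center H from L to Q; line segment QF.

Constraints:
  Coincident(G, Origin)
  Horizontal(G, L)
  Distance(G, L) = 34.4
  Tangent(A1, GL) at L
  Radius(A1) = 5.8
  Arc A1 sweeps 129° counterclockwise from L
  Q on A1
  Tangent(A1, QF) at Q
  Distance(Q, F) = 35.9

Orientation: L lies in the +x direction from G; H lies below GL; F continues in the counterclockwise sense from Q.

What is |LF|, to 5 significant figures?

41.498

G is at the origin; G and L share the same y with |GL| = 34.4 and L on the +x side, so L = (34.400, 0.0000). Tangency of A1 to GL means the radius HL is perpendicular to GL, so H = L + (0, -5.8) = (34.400, -5.8000). On A1, L sits at bearing 90° from H; a 129° counterclockwise sweep puts Q at bearing 219°, so Q = H + 5.8·(cos 219°, sin 219°) = (29.893, -9.4501). The tangent condition forces HQ to be normal to QF, so QF runs along (−sin 219°, cos 219°); with |QF| = 35.9, F = (52.485, -37.350). Then |LF| = |F − L| = 41.498.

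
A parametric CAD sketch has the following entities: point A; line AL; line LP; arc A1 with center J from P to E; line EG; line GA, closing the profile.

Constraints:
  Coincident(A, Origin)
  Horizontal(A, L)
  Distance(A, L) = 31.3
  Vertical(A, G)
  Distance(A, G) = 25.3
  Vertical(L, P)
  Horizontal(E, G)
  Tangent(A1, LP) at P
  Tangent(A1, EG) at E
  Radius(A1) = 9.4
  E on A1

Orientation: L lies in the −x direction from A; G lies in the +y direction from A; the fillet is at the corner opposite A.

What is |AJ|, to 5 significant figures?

27.063

A is at the origin; AL is horizontal with |AL| = 31.3 and L on the −x side, so L = (-31.300, 0.0000). A and G share the same x with |AG| = 25.3 and G on the +y side, so G = (0.0000, 25.300). The virtual corner opposite A is at (-31.300, 25.300). The tangent condition forces JP to be normal to LP and the tangent condition forces JE to be normal to EG, with radius 9.4, so the center J sits 9.4 in from both sides at J = (-21.900, 15.900). Then |AJ| = |J − A| = 27.063.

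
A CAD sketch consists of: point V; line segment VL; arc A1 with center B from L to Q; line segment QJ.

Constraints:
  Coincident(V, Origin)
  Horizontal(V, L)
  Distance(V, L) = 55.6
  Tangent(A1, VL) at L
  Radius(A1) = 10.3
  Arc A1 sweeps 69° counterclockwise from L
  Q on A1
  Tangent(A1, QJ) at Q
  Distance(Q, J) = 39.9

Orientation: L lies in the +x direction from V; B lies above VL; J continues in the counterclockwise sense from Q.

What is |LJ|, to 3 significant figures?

50.0

V is at the origin; VL is horizontal with |VL| = 55.6 and L on the +x side, so L = (55.6, 0.00). A1 meets VL tangentially, so BL is at right angles to VL, so B = L + (0, 10.3) = (55.6, 10.3). On A1, L sits at bearing -90° from B; a 69° counterclockwise sweep puts Q at bearing -21°, so Q = B + 10.3·(cos -21°, sin -21°) = (65.2, 6.61). Tangency of A1 to QJ means the radius BQ is perpendicular to QJ, so QJ runs along (−sin -21°, cos -21°); with |QJ| = 39.9, J = (79.5, 43.9). Then |LJ| = |J − L| = 50.0.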